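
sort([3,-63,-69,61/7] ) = [-69,-63,3, 61/7]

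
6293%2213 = 1867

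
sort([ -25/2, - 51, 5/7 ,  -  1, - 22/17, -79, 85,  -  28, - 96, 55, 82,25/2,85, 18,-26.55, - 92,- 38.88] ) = [ - 96, - 92, - 79, - 51, -38.88, - 28, - 26.55, - 25/2, - 22/17, - 1 , 5/7,25/2, 18 , 55,82, 85, 85 ] 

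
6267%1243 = 52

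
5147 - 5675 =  - 528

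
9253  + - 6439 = 2814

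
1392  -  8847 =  - 7455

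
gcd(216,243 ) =27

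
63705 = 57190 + 6515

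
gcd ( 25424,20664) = 56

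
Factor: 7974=2^1*3^2*443^1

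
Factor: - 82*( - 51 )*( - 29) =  - 2^1 * 3^1*17^1 * 29^1*41^1=- 121278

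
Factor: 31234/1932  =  2^(-1) * 3^ ( - 1)*97^1 = 97/6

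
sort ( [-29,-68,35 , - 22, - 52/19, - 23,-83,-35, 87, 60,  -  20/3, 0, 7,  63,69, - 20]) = [-83,-68, - 35, - 29, - 23 , - 22, - 20, - 20/3,-52/19, 0 , 7,35, 60,63, 69, 87] 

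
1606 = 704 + 902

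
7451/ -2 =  - 7451/2 = - 3725.50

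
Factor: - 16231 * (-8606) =2^1*13^1*331^1*16231^1 = 139683986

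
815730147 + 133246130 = 948976277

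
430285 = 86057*5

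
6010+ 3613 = 9623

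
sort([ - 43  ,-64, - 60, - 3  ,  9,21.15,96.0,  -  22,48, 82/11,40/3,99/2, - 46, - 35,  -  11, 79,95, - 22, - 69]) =[ - 69, - 64, - 60, - 46, - 43, - 35,-22, - 22,  -  11, - 3,82/11,9,  40/3, 21.15,48, 99/2, 79, 95,96.0] 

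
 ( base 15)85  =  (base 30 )45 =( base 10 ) 125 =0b1111101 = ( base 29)49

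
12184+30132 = 42316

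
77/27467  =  7/2497= 0.00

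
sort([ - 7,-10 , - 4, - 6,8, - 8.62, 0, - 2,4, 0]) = [ - 10, - 8.62, - 7, - 6, - 4, - 2,0,0, 4, 8 ] 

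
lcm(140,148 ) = 5180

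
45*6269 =282105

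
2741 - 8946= - 6205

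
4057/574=4057/574 = 7.07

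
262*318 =83316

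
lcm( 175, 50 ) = 350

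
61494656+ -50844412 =10650244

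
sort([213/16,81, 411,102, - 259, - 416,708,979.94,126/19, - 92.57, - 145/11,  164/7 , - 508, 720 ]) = [ - 508, - 416 , - 259,-92.57,  -  145/11, 126/19, 213/16,164/7,81, 102 , 411,708,720, 979.94 ]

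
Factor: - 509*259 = - 131831  =  - 7^1*37^1*509^1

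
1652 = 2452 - 800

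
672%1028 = 672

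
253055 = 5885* 43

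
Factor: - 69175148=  - 2^2*7^1*257^1*9613^1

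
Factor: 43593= 3^1 * 11^1* 1321^1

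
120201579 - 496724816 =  - 376523237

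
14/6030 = 7/3015 = 0.00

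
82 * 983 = 80606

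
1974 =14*141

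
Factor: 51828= 2^2*3^1*7^1*617^1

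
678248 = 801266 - 123018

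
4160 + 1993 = 6153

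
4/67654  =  2/33827= 0.00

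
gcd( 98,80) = 2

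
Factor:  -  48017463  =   - 3^1 * 13^2 *94709^1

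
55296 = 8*6912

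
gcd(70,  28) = 14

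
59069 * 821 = 48495649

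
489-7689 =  - 7200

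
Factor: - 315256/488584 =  - 251/389 = - 251^1*389^(-1)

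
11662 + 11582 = 23244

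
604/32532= 151/8133 = 0.02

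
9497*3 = 28491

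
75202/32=2350+1/16= 2350.06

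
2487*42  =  104454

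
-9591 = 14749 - 24340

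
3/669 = 1/223 = 0.00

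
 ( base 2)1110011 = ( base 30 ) 3p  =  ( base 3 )11021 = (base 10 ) 115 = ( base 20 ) 5f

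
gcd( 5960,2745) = 5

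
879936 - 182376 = 697560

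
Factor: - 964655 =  - 5^1*192931^1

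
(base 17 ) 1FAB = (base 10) 9429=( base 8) 22325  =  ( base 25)F24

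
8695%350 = 295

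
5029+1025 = 6054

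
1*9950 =9950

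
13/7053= 13/7053= 0.00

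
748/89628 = 17/2037 = 0.01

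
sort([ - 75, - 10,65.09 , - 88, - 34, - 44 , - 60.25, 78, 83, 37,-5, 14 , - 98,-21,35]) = [ - 98 , - 88, - 75,-60.25, - 44, - 34, - 21,  -  10, - 5,  14,35,37 , 65.09,78,83]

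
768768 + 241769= 1010537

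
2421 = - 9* (-269)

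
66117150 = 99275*666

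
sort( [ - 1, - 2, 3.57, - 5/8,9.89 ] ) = [-2,- 1 , - 5/8,3.57,  9.89]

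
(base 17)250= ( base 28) NJ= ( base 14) 355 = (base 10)663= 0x297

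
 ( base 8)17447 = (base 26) BKJ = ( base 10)7975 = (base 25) cj0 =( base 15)256a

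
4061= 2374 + 1687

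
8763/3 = 2921 = 2921.00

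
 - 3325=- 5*665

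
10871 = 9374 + 1497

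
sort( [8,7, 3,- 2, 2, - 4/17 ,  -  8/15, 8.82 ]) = [-2,-8/15, - 4/17, 2, 3,7,  8, 8.82 ]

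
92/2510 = 46/1255= 0.04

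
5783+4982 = 10765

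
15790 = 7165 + 8625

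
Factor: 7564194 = 2^1*3^2*11^2*23^1*151^1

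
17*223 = 3791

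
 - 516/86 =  - 6 = - 6.00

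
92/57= 1 + 35/57 = 1.61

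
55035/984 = 55 + 305/328 = 55.93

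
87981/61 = 87981/61 = 1442.31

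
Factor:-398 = -2^1  *199^1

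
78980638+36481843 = 115462481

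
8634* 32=276288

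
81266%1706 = 1084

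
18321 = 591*31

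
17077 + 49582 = 66659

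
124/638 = 62/319=0.19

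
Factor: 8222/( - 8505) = -2^1*3^ ( - 5 ) * 5^( - 1) * 7^( - 1 )*4111^1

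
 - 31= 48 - 79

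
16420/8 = 2052+1/2 =2052.50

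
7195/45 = 1439/9 =159.89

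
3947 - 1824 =2123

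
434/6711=434/6711  =  0.06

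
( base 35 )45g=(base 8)11743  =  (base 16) 13E3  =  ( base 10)5091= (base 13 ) 2418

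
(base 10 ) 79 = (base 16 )4f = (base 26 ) 31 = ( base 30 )2J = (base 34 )2b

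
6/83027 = 6/83027 = 0.00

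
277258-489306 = -212048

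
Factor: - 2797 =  - 2797^1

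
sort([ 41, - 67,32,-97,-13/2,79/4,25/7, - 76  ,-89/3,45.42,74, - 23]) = [ - 97, - 76,-67, - 89/3, - 23, - 13/2, 25/7, 79/4,32, 41,45.42 , 74]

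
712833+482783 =1195616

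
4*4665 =18660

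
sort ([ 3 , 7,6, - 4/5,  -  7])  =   [ - 7, -4/5, 3,6, 7] 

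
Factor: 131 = 131^1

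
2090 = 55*38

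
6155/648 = 6155/648= 9.50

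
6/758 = 3/379 = 0.01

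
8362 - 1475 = 6887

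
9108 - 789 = 8319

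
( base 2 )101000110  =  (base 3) 110002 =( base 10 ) 326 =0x146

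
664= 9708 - 9044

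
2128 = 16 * 133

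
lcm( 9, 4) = 36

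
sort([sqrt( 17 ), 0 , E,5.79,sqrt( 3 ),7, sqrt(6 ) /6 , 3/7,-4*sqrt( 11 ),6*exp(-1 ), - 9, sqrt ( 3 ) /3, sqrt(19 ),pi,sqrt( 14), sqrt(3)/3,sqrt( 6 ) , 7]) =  [  -  4*sqrt(11), - 9, 0, sqrt( 6 ) /6, 3/7, sqrt(3 )/3, sqrt( 3) /3 , sqrt( 3 ),6*exp( - 1), sqrt(6 ), E,pi, sqrt( 14 ) , sqrt(17), sqrt (19), 5.79,7,7]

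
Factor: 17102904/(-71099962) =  - 2^2 * 3^1 * 7^1 * 13^1*41^1 * 157^ ( - 1)*191^1*226433^ (-1)= - 8551452/35549981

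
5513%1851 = 1811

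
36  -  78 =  - 42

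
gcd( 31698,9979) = 587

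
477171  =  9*53019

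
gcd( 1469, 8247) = 1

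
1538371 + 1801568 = 3339939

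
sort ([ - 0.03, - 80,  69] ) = [ - 80, - 0.03, 69] 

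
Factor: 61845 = 3^1*5^1*7^1*19^1*31^1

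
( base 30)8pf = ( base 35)6hk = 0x1F1D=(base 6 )100513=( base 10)7965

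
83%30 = 23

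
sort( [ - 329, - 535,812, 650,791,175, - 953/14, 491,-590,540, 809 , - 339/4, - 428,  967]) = [ -590, - 535, - 428, - 329, - 339/4, - 953/14, 175,491,  540, 650,791, 809,812 , 967] 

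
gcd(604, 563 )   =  1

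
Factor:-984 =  - 2^3*3^1*41^1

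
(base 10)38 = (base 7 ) 53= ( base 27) 1B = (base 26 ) 1c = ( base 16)26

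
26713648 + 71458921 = 98172569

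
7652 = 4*1913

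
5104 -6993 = - 1889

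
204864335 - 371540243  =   - 166675908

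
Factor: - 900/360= - 2^( - 1 )*5^1 = - 5/2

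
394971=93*4247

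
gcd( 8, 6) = 2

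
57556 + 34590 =92146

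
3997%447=421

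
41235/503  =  81+492/503 = 81.98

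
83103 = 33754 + 49349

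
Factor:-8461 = -8461^1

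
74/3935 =74/3935 = 0.02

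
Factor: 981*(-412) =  - 2^2*3^2*103^1*109^1 = -404172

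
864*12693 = 10966752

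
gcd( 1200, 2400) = 1200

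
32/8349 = 32/8349 = 0.00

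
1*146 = 146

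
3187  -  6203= - 3016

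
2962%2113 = 849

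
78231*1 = 78231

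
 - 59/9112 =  - 59/9112=- 0.01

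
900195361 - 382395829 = 517799532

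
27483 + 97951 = 125434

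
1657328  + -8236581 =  - 6579253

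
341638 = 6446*53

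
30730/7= 4390 = 4390.00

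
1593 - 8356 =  - 6763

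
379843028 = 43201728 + 336641300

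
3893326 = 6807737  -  2914411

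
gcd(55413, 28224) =9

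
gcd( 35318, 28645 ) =1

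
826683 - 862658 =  - 35975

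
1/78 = 1/78 = 0.01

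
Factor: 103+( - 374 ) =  - 271 = -271^1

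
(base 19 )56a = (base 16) 789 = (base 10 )1929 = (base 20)4g9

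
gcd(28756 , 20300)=28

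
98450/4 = 49225/2 = 24612.50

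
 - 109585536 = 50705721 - 160291257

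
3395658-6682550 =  - 3286892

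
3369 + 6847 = 10216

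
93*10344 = 961992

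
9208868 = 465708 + 8743160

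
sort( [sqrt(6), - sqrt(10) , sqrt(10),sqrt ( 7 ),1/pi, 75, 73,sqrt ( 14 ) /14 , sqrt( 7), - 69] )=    [  -  69, -sqrt( 10), sqrt( 14)/14, 1/pi, sqrt(6 ),sqrt( 7 ),sqrt( 7),  sqrt( 10),73,75] 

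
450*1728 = 777600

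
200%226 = 200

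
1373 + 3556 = 4929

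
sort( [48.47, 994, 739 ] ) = [48.47, 739, 994]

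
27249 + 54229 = 81478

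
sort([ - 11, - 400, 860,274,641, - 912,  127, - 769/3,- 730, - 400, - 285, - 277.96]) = [ - 912,- 730, - 400, - 400, - 285, - 277.96,-769/3, - 11 , 127,274, 641, 860]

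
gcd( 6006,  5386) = 2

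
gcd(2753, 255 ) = 1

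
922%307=1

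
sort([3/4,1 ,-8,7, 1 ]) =[  -  8 , 3/4, 1, 1,7] 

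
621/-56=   -  12 + 51/56 = -11.09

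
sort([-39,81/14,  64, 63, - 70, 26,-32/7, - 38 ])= [ - 70 , -39,-38, - 32/7,81/14,26, 63,64 ] 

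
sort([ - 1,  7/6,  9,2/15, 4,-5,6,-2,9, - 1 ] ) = [ - 5, - 2, - 1, - 1, 2/15,7/6,4,6,9,9]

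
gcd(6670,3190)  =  290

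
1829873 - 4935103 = -3105230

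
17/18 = 17/18 = 0.94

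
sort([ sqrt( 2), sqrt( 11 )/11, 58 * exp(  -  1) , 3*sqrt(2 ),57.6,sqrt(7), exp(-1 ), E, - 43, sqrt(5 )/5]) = [-43, sqrt(11 )/11,exp (-1), sqrt(5 ) /5,sqrt( 2 ),sqrt ( 7),E,3*sqrt(2), 58 * exp( - 1),57.6] 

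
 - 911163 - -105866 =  - 805297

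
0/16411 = 0 = 0.00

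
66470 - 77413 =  - 10943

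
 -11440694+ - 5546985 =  - 16987679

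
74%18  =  2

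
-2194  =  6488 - 8682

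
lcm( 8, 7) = 56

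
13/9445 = 13/9445 = 0.00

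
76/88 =19/22 = 0.86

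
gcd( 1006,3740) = 2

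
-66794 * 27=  - 1803438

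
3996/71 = 56 + 20/71 = 56.28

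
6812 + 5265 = 12077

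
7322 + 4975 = 12297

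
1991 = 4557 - 2566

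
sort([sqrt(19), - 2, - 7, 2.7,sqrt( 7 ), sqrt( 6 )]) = [ - 7, - 2,sqrt( 6 ),  sqrt( 7 ), 2.7, sqrt( 19 )]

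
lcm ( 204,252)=4284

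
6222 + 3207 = 9429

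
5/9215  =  1/1843 = 0.00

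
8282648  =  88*94121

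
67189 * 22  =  1478158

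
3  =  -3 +6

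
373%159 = 55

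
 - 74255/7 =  - 74255/7 = - 10607.86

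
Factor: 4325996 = 2^2*19^1*56921^1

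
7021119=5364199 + 1656920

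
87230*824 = 71877520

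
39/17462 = 39/17462 = 0.00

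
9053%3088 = 2877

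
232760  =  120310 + 112450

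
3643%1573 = 497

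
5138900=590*8710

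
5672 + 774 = 6446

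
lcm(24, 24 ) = 24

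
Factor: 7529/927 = 3^( - 2)*103^( - 1)*7529^1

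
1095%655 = 440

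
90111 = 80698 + 9413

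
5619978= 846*6643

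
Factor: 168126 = 2^1  *  3^1 * 7^1*4003^1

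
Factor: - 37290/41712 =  - 565/632 = - 2^( - 3)*5^1*79^( - 1)*113^1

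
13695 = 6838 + 6857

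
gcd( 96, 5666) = 2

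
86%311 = 86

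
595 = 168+427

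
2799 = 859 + 1940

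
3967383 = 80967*49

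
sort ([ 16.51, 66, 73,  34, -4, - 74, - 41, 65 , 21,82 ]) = [- 74, - 41, - 4,16.51,21, 34 , 65, 66, 73 , 82]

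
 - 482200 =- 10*48220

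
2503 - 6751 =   -  4248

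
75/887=75/887 = 0.08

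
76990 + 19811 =96801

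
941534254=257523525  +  684010729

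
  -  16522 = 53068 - 69590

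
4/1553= 4/1553= 0.00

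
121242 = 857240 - 735998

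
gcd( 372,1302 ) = 186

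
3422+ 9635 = 13057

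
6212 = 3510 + 2702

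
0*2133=0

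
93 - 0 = 93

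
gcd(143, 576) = 1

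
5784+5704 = 11488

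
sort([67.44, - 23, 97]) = [ - 23,  67.44, 97 ] 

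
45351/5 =9070 + 1/5 = 9070.20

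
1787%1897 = 1787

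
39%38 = 1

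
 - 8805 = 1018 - 9823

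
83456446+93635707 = 177092153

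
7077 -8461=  - 1384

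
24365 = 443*55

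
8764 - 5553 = 3211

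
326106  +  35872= 361978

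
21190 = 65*326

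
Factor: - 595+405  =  -190 = - 2^1*5^1*19^1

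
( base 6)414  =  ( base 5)1104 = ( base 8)232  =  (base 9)181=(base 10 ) 154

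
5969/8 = 746 +1/8 = 746.12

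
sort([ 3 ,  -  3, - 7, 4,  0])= [ - 7, - 3, 0, 3,4]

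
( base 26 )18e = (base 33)R7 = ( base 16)382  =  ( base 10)898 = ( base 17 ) 31E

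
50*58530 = 2926500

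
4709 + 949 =5658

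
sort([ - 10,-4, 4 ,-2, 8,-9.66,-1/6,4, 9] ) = [-10, - 9.66 , - 4, - 2, - 1/6, 4, 4 , 8,9] 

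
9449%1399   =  1055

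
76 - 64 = 12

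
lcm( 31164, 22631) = 1901004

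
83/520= 83/520 = 0.16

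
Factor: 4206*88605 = 372672630 = 2^1*3^3* 5^1*11^1*179^1*701^1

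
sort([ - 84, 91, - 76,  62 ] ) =[ - 84, - 76,62, 91]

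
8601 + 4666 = 13267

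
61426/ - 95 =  - 61426/95  =  -  646.59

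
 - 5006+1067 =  - 3939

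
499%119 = 23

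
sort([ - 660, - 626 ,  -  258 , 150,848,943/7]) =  [ - 660 ,  -  626, - 258, 943/7, 150, 848 ] 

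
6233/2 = 3116 + 1/2 = 3116.50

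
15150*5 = 75750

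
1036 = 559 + 477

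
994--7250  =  8244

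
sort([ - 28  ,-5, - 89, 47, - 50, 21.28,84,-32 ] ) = [-89 , - 50,- 32,-28,-5,21.28,47, 84 ]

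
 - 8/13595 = -1  +  13587/13595  =  - 0.00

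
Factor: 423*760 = 2^3* 3^2*5^1*19^1*47^1 = 321480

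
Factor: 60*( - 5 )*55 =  -2^2*3^1*5^3*11^1=-  16500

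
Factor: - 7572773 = -13^1*19^1 * 23^1*31^1*43^1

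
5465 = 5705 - 240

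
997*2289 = 2282133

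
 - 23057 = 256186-279243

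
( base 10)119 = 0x77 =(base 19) 65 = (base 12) 9b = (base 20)5J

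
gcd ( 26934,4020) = 402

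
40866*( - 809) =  - 33060594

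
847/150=847/150 = 5.65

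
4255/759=185/33 = 5.61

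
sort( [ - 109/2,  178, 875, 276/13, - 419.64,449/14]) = [ - 419.64, - 109/2, 276/13, 449/14,178,875]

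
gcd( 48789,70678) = 1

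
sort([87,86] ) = [86,87] 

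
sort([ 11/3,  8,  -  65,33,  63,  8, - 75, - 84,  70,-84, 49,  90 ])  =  [ - 84 , -84,-75, - 65 , 11/3  ,  8, 8, 33,49, 63, 70,90]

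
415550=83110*5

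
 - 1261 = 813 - 2074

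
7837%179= 140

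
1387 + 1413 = 2800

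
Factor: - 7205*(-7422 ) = 53475510 = 2^1*3^1*5^1*11^1*131^1*1237^1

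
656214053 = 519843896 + 136370157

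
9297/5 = 9297/5 = 1859.40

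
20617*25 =515425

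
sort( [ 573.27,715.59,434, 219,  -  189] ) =[  -  189 , 219,434 , 573.27,715.59]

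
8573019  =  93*92183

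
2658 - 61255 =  - 58597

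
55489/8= 55489/8=6936.12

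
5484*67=367428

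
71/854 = 71/854=0.08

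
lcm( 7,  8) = 56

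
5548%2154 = 1240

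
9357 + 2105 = 11462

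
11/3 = 3 + 2/3 = 3.67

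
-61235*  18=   -  1102230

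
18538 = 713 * 26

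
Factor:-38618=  - 2^1*19309^1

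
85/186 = 85/186 =0.46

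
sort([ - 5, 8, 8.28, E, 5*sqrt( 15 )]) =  [ - 5, E,8,  8.28, 5 * sqrt(15 ) ]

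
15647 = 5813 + 9834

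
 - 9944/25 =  - 9944/25 = - 397.76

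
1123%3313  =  1123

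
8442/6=1407 = 1407.00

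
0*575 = 0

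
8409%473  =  368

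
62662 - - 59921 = 122583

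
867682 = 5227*166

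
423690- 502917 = - 79227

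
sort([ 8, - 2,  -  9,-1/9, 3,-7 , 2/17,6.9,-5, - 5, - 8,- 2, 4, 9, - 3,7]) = [-9,  -  8, - 7, - 5, - 5, - 3 ,-2, - 2 ,-1/9, 2/17, 3, 4 , 6.9, 7, 8,9 ] 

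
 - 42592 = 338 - 42930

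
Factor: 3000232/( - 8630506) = -2^2*83^( - 1)*51991^( - 1)*375029^1 = - 1500116/4315253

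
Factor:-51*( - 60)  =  2^2*3^2*5^1*17^1 = 3060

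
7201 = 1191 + 6010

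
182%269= 182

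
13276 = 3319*4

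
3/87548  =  3/87548 = 0.00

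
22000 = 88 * 250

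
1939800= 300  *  6466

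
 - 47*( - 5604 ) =263388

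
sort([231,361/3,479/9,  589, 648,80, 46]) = [ 46,479/9,80,361/3,231, 589,  648 ]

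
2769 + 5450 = 8219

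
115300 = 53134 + 62166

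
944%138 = 116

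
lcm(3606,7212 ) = 7212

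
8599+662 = 9261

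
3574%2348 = 1226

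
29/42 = 29/42 = 0.69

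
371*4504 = 1670984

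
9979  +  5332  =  15311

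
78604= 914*86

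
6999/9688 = 6999/9688 = 0.72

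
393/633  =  131/211 =0.62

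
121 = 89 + 32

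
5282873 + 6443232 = 11726105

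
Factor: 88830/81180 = 987/902 = 2^( - 1 )*3^1 * 7^1*11^(  -  1) * 41^( - 1)*47^1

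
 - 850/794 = -425/397=-1.07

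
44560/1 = 44560 = 44560.00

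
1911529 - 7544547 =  - 5633018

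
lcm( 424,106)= 424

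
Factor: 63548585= 5^1*12709717^1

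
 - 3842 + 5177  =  1335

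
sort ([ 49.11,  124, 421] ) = [ 49.11,124, 421 ] 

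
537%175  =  12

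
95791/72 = 1330 + 31/72 = 1330.43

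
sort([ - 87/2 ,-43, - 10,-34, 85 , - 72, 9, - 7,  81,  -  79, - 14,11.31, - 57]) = [ - 79,-72, - 57 ,- 87/2,  -  43, -34, - 14, - 10, - 7,9 , 11.31,81, 85 ]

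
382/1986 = 191/993 = 0.19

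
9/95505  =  3/31835 = 0.00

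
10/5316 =5/2658 = 0.00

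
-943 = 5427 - 6370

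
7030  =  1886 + 5144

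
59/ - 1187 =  - 1+1128/1187  =  - 0.05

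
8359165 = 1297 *6445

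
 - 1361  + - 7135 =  - 8496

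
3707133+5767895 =9475028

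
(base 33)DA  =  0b110110111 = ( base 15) 1E4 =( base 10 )439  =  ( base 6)2011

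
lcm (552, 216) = 4968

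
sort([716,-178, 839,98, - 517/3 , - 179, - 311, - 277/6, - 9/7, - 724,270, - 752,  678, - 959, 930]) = [ - 959, - 752, - 724,-311, - 179 , - 178, - 517/3, - 277/6, - 9/7,98,270,678,716,839,930] 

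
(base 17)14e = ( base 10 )371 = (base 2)101110011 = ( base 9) 452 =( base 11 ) 308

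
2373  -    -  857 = 3230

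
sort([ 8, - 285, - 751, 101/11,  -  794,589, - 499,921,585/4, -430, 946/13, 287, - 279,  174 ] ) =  [ - 794, - 751, - 499,-430 , -285 , - 279,8, 101/11,946/13, 585/4,174,287,589 , 921]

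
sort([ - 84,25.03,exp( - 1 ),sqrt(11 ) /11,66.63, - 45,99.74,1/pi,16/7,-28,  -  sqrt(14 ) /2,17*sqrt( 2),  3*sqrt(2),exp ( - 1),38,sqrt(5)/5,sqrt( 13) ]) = [ - 84,  -  45, - 28, - sqrt(14)/2,sqrt( 11 )/11, 1/pi , exp( - 1), exp( - 1),sqrt( 5) /5,16/7,sqrt( 13 ),3*sqrt( 2 ),17*sqrt( 2 ),25.03,38,66.63,99.74 ]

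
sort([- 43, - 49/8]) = [  -  43, - 49/8]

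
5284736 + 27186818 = 32471554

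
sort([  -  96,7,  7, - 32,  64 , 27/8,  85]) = [ - 96,-32  ,  27/8,7, 7,  64,  85]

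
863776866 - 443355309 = 420421557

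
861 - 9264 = - 8403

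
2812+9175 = 11987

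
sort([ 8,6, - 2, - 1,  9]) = [ - 2, - 1,  6, 8,  9]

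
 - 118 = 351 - 469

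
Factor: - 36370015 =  - 5^1*11^1*23^1*28751^1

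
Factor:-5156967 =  - 3^1*17^1*101117^1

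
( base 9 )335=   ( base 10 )275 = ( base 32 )8J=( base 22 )cb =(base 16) 113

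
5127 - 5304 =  - 177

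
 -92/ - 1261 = 92/1261 = 0.07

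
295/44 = 6 + 31/44 = 6.70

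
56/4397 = 56/4397  =  0.01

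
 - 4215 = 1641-5856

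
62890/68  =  924 + 29/34=924.85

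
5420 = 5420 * 1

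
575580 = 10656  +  564924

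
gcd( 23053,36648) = 1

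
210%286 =210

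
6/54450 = 1/9075  =  0.00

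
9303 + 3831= 13134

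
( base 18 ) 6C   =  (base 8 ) 170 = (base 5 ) 440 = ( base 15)80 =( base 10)120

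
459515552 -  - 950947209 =1410462761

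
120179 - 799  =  119380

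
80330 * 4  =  321320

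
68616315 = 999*68685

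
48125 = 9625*5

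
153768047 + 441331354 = 595099401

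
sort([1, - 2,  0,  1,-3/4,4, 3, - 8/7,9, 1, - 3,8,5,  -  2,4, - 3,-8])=[ - 8 , - 3,-3, - 2, - 2 , - 8/7, - 3/4,  0, 1,1, 1, 3 , 4,4,5, 8,9]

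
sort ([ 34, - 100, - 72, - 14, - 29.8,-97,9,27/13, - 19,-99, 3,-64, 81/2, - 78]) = [ - 100,- 99,-97, - 78, - 72, - 64,-29.8 ,-19, - 14, 27/13, 3,9,  34, 81/2]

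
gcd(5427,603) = 603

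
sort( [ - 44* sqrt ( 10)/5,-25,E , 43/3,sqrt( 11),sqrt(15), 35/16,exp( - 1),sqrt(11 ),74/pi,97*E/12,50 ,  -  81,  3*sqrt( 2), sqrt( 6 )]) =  [  -  81, - 44*sqrt(10)/5,- 25,exp(-1),35/16, sqrt(6 ),E,sqrt( 11),  sqrt( 11), sqrt(15),3*sqrt (2),43/3,97*E/12,74/pi,50]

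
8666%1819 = 1390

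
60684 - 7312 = 53372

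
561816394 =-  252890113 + 814706507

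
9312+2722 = 12034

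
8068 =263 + 7805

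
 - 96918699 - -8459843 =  - 88458856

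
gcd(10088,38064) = 104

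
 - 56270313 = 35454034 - 91724347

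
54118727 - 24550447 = 29568280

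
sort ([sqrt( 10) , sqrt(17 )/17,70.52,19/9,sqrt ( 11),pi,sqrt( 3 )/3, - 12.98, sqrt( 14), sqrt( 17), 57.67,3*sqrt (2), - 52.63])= [  -  52.63, - 12.98 , sqrt( 17 ) /17, sqrt(3 ) /3,19/9,pi, sqrt( 10 ), sqrt(11),sqrt( 14 ), sqrt(17), 3*sqrt( 2 ), 57.67,70.52] 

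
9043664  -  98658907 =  - 89615243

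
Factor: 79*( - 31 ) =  - 2449  =  - 31^1*79^1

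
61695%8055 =5310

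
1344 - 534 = 810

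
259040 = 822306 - 563266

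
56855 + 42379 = 99234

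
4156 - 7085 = -2929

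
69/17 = 69/17= 4.06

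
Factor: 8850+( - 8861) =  - 11^1  =  - 11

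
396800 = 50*7936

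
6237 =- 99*(  -  63 ) 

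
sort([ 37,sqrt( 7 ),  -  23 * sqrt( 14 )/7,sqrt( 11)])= [ - 23*sqrt (14 )/7,sqrt( 7 ), sqrt( 11 ), 37]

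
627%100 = 27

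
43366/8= 21683/4 = 5420.75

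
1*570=570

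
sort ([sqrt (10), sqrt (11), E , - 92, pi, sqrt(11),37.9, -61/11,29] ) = [ - 92,  -  61/11 , E, pi, sqrt(10 ),  sqrt(11 ), sqrt ( 11) , 29, 37.9] 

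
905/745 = 181/149 = 1.21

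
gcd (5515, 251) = 1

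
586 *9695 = 5681270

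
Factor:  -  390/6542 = -3^1*5^1*13^1*3271^( - 1) =- 195/3271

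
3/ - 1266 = - 1 + 421/422= -  0.00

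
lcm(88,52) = 1144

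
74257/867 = 74257/867= 85.65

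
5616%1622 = 750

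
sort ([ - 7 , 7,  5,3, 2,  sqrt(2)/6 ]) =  [-7, sqrt(2 ) /6 , 2,  3  ,  5,  7 ]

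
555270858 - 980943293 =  - 425672435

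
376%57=34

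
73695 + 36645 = 110340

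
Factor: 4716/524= 3^2 = 9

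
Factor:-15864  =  -2^3*3^1*661^1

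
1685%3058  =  1685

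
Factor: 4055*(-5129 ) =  - 20798095= -5^1*23^1*223^1*811^1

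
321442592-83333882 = 238108710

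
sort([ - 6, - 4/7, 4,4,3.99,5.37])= [ - 6, - 4/7,3.99,4,4, 5.37] 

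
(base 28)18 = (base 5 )121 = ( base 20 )1g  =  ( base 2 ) 100100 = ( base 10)36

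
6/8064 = 1/1344 = 0.00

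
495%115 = 35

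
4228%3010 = 1218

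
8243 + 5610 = 13853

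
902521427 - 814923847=87597580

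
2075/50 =41 + 1/2  =  41.50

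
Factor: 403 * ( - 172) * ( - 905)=2^2*5^1*13^1*31^1* 43^1*181^1 = 62730980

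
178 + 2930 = 3108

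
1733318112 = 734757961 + 998560151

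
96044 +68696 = 164740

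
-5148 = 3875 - 9023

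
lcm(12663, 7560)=506520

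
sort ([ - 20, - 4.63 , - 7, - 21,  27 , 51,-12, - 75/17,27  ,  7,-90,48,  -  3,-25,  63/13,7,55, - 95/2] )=[ - 90, - 95/2,-25 ,  -  21,-20, - 12, - 7, - 4.63, - 75/17,  -  3,63/13,7,7,27,27,  48,51, 55 ] 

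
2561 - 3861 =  - 1300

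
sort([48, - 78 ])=[-78,48 ] 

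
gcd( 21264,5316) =5316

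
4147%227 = 61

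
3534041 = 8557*413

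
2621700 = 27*97100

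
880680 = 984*895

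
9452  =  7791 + 1661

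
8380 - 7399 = 981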